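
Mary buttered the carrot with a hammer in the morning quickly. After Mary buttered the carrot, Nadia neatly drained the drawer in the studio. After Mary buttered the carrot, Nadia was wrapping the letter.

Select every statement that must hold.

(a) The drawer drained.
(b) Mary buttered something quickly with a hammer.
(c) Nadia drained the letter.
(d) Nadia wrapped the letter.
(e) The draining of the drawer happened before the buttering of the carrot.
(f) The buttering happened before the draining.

(a) Entailed — 'Nadia drained the drawer' is causative; it entails the inchoative 'the drawer drained'.
(b) Entailed — this follows by dropping conjuncts from the buttering event's description.
(c) Not entailed — Nadia drained the drawer, not the letter; the letter belongs to the wrapping event.
(d) Not entailed — 'was wrapping' is progressive on an accomplishment; it does not entail the completed 'wrapped'.
(e) Not entailed — the narrative places the buttering before the draining, not after.
(f) Entailed — the narrative places the buttering before the draining.

(a), (b), (f)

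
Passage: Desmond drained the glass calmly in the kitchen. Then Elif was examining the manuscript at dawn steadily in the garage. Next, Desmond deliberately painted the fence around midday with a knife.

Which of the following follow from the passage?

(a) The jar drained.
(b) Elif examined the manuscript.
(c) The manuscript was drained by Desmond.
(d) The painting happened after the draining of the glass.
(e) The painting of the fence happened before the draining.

(a) Not entailed — the glass is what drained, not the jar.
(b) Entailed — 'examine' is an activity; 'was examining' entails that some examining happened, so 'examined' holds.
(c) Not entailed — Desmond drained the glass, not the manuscript; the manuscript belongs to the examining event.
(d) Entailed — the narrative places the draining before the painting.
(e) Not entailed — the narrative places the draining before the painting, not after.

(b), (d)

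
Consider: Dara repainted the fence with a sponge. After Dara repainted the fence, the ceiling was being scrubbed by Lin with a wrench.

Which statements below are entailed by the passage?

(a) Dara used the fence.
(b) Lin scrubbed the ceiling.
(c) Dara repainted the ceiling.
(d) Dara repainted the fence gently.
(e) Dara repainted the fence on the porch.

(a) Not entailed — the fence is the patient, not an instrument — Dara used a sponge.
(b) Entailed — 'scrub' is an activity; 'was scrubbing' entails that some scrubbing happened, so 'scrubbed' holds.
(c) Not entailed — Dara repainted the fence, not the ceiling; the ceiling belongs to the scrubbing event.
(d) Not entailed — 'gently' adds information not in the original event.
(e) Not entailed — 'on the porch' adds information not in the original event.

(b)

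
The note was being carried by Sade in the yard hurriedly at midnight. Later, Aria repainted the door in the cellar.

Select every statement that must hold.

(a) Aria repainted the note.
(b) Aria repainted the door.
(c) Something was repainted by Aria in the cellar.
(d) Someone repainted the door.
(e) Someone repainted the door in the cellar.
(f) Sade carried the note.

(a) Not entailed — Aria repainted the door, not the note; the note belongs to the carrying event.
(b) Entailed — this follows by dropping conjuncts from the repainting event's description.
(c) Entailed — the original entails any weakening of itself; this just generalizes the patient.
(d) Entailed — every conjunct here is already in the original repainting event.
(e) Entailed — this follows by dropping conjuncts from the repainting event's description.
(f) Entailed — 'carry' is an activity; 'was carrying' entails that some carrying happened, so 'carried' holds.

(b), (c), (d), (e), (f)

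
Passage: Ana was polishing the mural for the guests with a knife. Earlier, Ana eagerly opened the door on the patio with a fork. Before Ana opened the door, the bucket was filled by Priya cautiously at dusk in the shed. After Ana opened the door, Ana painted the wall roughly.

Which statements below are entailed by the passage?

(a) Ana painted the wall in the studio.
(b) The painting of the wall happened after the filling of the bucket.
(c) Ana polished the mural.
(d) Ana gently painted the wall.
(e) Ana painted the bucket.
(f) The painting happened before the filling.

(b), (c)

(a) Not entailed — 'in the studio' adds information not in the original event.
(b) Entailed — the narrative places the filling before the painting.
(c) Entailed — 'polish' is an activity; 'was polishing' entails that some polishing happened, so 'polished' holds.
(d) Not entailed — 'gently' adds a manner not in (and inconsistent with) the original.
(e) Not entailed — Ana painted the wall, not the bucket; the bucket belongs to the filling event.
(f) Not entailed — the narrative places the filling before the painting, not after.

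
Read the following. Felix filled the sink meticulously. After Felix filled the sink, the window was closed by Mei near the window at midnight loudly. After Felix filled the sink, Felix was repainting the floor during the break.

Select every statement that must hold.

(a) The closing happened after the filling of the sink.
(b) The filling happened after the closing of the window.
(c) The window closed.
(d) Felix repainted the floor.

(a), (c)

(a) Entailed — the narrative places the filling before the closing.
(b) Not entailed — the narrative places the filling before the closing, not after.
(c) Entailed — 'Mei closed the window' is causative; it entails the inchoative 'the window closed'.
(d) Not entailed — 'was repainting' is progressive on an accomplishment; it does not entail the completed 'repainted'.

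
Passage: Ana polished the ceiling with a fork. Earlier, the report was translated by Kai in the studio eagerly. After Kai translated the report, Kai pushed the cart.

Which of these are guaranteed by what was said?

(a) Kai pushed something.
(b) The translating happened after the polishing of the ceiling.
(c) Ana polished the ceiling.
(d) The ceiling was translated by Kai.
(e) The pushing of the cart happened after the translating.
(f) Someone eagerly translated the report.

(a) Entailed — the original entails any weakening of itself; this just generalizes the patient.
(b) Not entailed — the narrative places the translating before the polishing, not after.
(c) Entailed — this follows by dropping conjuncts from the polishing event's description.
(d) Not entailed — Kai translated the report, not the ceiling; the ceiling belongs to the polishing event.
(e) Entailed — the narrative places the translating before the pushing.
(f) Entailed — this follows by dropping conjuncts from the translating event's description.

(a), (c), (e), (f)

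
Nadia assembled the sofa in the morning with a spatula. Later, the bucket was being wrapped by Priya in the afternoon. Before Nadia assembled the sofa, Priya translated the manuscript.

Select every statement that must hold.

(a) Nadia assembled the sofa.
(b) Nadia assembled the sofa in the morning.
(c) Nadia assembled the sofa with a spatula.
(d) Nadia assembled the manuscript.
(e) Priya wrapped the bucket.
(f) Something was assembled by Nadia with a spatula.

(a), (b), (c), (f)

(a) Entailed — the original entails any weakening of itself; this just drops 'with a spatula', 'in the morning'.
(b) Entailed — the original entails any weakening of itself; this just drops 'with a spatula'.
(c) Entailed — this follows by dropping conjuncts from the assembling event's description.
(d) Not entailed — Nadia assembled the sofa, not the manuscript; the manuscript belongs to the translating event.
(e) Not entailed — 'was wrapping' is progressive on an accomplishment; it does not entail the completed 'wrapped'.
(f) Entailed — dropping 'in the morning' and generalizing the patient leaves a sub-description the original still satisfies.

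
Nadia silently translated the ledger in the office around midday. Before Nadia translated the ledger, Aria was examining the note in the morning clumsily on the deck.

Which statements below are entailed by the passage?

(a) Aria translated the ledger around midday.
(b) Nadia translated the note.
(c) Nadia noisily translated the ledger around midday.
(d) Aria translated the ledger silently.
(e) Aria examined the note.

(e)

(a) Not entailed — the passage has Nadia translating the ledger, not Aria.
(b) Not entailed — Nadia translated the ledger, not the note; the note belongs to the examining event.
(c) Not entailed — 'noisily' adds a manner not in (and inconsistent with) the original.
(d) Not entailed — the passage has Nadia translating the ledger, not Aria.
(e) Entailed — 'examine' is an activity; 'was examining' entails that some examining happened, so 'examined' holds.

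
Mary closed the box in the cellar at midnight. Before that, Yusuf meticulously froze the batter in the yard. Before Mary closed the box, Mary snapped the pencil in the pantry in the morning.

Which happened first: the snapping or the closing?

The connectives place the snapping before the closing.

the snapping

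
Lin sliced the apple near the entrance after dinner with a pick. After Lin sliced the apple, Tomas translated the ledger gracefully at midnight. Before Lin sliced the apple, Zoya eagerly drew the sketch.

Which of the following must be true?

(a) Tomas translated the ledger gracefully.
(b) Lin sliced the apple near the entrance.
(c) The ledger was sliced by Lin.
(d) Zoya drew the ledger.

(a), (b)

(a) Entailed — this follows by dropping conjuncts from the translating event's description.
(b) Entailed — every conjunct here is already in the original slicing event.
(c) Not entailed — Lin sliced the apple, not the ledger; the ledger belongs to the translating event.
(d) Not entailed — Zoya drew the sketch, not the ledger; the ledger belongs to the translating event.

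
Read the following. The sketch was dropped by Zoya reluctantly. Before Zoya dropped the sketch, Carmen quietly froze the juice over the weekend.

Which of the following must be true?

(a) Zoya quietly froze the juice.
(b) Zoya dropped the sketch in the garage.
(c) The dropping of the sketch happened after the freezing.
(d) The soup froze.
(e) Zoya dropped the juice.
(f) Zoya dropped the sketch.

(a) Not entailed — the passage has Carmen freezing the juice, not Zoya.
(b) Not entailed — 'in the garage' adds information not in the original event.
(c) Entailed — the narrative places the freezing before the dropping.
(d) Not entailed — the juice is what froze, not the soup.
(e) Not entailed — Zoya dropped the sketch, not the juice; the juice belongs to the freezing event.
(f) Entailed — the original entails any weakening of itself; this just drops 'reluctantly'.

(c), (f)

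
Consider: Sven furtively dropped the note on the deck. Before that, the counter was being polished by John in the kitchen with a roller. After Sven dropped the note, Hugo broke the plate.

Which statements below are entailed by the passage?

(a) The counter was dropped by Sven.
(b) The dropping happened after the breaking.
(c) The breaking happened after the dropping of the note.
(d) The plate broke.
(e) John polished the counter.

(a) Not entailed — Sven dropped the note, not the counter; the counter belongs to the polishing event.
(b) Not entailed — the narrative places the dropping before the breaking, not after.
(c) Entailed — the narrative places the dropping before the breaking.
(d) Entailed — 'Hugo broke the plate' is causative; it entails the inchoative 'the plate broke'.
(e) Entailed — 'polish' is an activity; 'was polishing' entails that some polishing happened, so 'polished' holds.

(c), (d), (e)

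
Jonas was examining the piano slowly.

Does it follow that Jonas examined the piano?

yes

'examine' is atelic; if Jonas was examining the piano, then Jonas examined the piano (for some time).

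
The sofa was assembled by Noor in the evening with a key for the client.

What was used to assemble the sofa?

'with a key' marks the instrument of the assembling event.

a key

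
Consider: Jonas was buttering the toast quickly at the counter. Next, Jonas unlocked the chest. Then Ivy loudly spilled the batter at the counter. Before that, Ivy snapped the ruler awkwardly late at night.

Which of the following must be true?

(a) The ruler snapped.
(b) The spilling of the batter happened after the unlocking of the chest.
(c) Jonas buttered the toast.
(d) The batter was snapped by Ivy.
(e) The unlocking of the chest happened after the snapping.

(a) Entailed — 'Ivy snapped the ruler' is causative; it entails the inchoative 'the ruler snapped'.
(b) Entailed — the narrative places the unlocking before the spilling.
(c) Not entailed — 'was buttering' is progressive on an accomplishment; it does not entail the completed 'buttered'.
(d) Not entailed — Ivy snapped the ruler, not the batter; the batter belongs to the spilling event.
(e) Not entailed — the narrative doesn't order the snapping relative to the unlocking.

(a), (b)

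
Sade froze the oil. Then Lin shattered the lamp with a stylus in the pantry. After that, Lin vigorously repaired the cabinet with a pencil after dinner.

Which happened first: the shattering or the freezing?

The connectives place the freezing before the shattering.

the freezing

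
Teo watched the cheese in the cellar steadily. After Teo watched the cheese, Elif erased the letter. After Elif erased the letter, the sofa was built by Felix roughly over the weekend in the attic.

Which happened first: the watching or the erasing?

the watching

The connectives place the watching before the erasing.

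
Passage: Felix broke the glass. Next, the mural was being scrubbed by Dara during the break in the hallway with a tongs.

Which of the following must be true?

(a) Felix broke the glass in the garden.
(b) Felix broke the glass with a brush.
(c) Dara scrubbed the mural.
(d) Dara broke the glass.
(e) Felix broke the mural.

(a) Not entailed — 'in the garden' adds information not in the original event.
(b) Not entailed — 'with a brush' adds information not in the original event.
(c) Entailed — 'scrub' is an activity; 'was scrubbing' entails that some scrubbing happened, so 'scrubbed' holds.
(d) Not entailed — the passage has Felix breaking the glass, not Dara.
(e) Not entailed — Felix broke the glass, not the mural; the mural belongs to the scrubbing event.

(c)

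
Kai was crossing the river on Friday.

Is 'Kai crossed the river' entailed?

'was crossing' is progressive; for an accomplishment like 'cross the river', it doesn't entail completion.

no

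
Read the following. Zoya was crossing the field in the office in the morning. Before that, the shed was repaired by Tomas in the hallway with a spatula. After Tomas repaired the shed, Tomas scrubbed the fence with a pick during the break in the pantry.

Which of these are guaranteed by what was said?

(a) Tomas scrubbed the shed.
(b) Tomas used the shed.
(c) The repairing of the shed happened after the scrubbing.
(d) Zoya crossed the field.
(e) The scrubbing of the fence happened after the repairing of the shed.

(a) Not entailed — Tomas scrubbed the fence, not the shed; the shed belongs to the repairing event.
(b) Not entailed — the shed is the patient, not an instrument — Tomas used a spatula.
(c) Not entailed — the narrative places the repairing before the scrubbing, not after.
(d) Not entailed — 'was crossing' is progressive on an accomplishment; it does not entail the completed 'crossed'.
(e) Entailed — the narrative places the repairing before the scrubbing.

(e)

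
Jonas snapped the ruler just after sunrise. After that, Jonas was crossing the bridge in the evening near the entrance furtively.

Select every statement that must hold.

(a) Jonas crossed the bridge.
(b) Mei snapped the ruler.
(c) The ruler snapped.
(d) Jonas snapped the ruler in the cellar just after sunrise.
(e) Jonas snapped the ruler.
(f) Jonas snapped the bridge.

(a) Not entailed — 'was crossing' is progressive on an accomplishment; it does not entail the completed 'crossed'.
(b) Not entailed — the passage has Jonas snapping the ruler, not Mei.
(c) Entailed — 'Jonas snapped the ruler' is causative; it entails the inchoative 'the ruler snapped'.
(d) Not entailed — 'in the cellar' adds information not in the original event.
(e) Entailed — the original entails any weakening of itself; this just drops 'just after sunrise'.
(f) Not entailed — Jonas snapped the ruler, not the bridge; the bridge belongs to the crossing event.

(c), (e)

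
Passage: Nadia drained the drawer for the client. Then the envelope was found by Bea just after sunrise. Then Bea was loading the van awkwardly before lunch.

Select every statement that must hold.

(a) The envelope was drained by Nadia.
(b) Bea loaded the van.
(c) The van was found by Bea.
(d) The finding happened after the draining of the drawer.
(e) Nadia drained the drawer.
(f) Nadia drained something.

(d), (e), (f)

(a) Not entailed — Nadia drained the drawer, not the envelope; the envelope belongs to the finding event.
(b) Not entailed — 'was loading' is progressive on an accomplishment; it does not entail the completed 'loaded'.
(c) Not entailed — Bea found the envelope, not the van; the van belongs to the loading event.
(d) Entailed — the narrative places the draining before the finding.
(e) Entailed — every conjunct here is already in the original draining event.
(f) Entailed — the original entails any weakening of itself; this just drops 'for the client' and generalizes the patient.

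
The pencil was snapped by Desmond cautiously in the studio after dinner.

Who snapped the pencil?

Desmond

'Desmond' marks the agent of the snapping event.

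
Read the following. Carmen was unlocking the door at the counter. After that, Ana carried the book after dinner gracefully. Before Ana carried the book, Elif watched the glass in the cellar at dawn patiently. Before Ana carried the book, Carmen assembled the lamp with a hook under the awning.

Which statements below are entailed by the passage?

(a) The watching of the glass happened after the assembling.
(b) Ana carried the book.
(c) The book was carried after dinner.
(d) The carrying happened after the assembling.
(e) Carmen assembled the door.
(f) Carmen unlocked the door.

(b), (c), (d)

(a) Not entailed — the narrative doesn't order the assembling relative to the watching.
(b) Entailed — every conjunct here is already in the original carrying event.
(c) Entailed — the original entails any weakening of itself; this just drops 'gracefully' and generalizes the agent.
(d) Entailed — the narrative places the assembling before the carrying.
(e) Not entailed — Carmen assembled the lamp, not the door; the door belongs to the unlocking event.
(f) Not entailed — 'was unlocking' is progressive on an accomplishment; it does not entail the completed 'unlocked'.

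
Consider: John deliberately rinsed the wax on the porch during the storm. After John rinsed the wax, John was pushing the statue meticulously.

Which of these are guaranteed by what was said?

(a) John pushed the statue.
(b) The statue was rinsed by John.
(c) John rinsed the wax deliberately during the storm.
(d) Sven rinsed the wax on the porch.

(a), (c)

(a) Entailed — 'push' is an activity; 'was pushing' entails that some pushing happened, so 'pushed' holds.
(b) Not entailed — John rinsed the wax, not the statue; the statue belongs to the pushing event.
(c) Entailed — the original entails any weakening of itself; this just drops 'on the porch'.
(d) Not entailed — the passage has John rinsing the wax, not Sven.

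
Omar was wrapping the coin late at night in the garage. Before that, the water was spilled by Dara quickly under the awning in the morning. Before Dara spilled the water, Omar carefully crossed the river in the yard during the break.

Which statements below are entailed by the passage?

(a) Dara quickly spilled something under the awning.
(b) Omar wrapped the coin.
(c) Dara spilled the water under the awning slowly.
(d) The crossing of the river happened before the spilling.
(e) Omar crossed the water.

(a) Entailed — this follows by dropping conjuncts from the spilling event's description.
(b) Not entailed — 'was wrapping' is progressive on an accomplishment; it does not entail the completed 'wrapped'.
(c) Not entailed — 'slowly' adds a manner not in (and inconsistent with) the original.
(d) Entailed — the narrative places the crossing before the spilling.
(e) Not entailed — Omar crossed the river, not the water; the water belongs to the spilling event.

(a), (d)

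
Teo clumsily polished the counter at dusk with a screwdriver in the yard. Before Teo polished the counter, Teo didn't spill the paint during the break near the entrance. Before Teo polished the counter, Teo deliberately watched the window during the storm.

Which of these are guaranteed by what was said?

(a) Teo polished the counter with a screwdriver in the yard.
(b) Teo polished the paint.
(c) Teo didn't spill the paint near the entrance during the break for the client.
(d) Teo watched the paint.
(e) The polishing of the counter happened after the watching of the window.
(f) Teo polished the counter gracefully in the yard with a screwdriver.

(a) Entailed — this follows by dropping conjuncts from the polishing event's description.
(b) Not entailed — Teo polished the counter, not the paint; the paint belongs to the spilling event.
(c) Entailed — under negation, adding a further restriction is entailed: if no such spilling event occurred, none occurred for the client either.
(d) Not entailed — Teo watched the window, not the paint; the paint belongs to the spilling event.
(e) Entailed — the narrative places the watching before the polishing.
(f) Not entailed — 'gracefully' adds a manner not in (and inconsistent with) the original.

(a), (c), (e)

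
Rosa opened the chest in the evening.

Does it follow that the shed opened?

no

Nothing is said about any shed; only the chest is affected.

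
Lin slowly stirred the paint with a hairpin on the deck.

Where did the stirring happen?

'on the deck' marks the location of the stirring event.

on the deck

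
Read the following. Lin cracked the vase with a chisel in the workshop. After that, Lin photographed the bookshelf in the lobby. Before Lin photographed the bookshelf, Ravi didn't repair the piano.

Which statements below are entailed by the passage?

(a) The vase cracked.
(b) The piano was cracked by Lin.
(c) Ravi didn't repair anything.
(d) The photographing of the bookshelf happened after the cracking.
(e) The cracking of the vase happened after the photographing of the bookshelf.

(a), (d)

(a) Entailed — 'Lin cracked the vase' is causative; it entails the inchoative 'the vase cracked'.
(b) Not entailed — Lin cracked the vase, not the piano; the piano belongs to the repairing event.
(c) Not entailed — the original only denies this specific event; Ravi may have repaired something else.
(d) Entailed — the narrative places the cracking before the photographing.
(e) Not entailed — the narrative places the cracking before the photographing, not after.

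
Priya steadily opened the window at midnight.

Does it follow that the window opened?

yes

'Priya opened the window' is the causative; it entails the inchoative 'the window opened'.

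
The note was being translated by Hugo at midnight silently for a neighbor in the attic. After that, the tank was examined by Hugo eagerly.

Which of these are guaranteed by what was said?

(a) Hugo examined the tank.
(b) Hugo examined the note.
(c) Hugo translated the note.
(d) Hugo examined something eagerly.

(a), (d)

(a) Entailed — the original entails any weakening of itself; this just drops 'eagerly'.
(b) Not entailed — Hugo examined the tank, not the note; the note belongs to the translating event.
(c) Not entailed — 'was translating' is progressive on an accomplishment; it does not entail the completed 'translated'.
(d) Entailed — generalizing the patient leaves a sub-description the original still satisfies.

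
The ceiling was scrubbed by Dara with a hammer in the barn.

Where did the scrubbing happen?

'in the barn' marks the location of the scrubbing event.

in the barn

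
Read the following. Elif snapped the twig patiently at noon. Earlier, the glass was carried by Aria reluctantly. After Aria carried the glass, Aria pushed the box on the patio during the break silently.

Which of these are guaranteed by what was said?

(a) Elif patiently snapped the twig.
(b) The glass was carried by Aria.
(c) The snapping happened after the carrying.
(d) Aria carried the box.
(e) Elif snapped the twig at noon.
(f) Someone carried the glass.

(a), (b), (c), (e), (f)

(a) Entailed — every conjunct here is already in the original snapping event.
(b) Entailed — the original entails any weakening of itself; this just drops 'reluctantly'.
(c) Entailed — the narrative places the carrying before the snapping.
(d) Not entailed — Aria carried the glass, not the box; the box belongs to the pushing event.
(e) Entailed — this follows by dropping conjuncts from the snapping event's description.
(f) Entailed — dropping 'reluctantly' and generalizing the agent leaves a sub-description the original still satisfies.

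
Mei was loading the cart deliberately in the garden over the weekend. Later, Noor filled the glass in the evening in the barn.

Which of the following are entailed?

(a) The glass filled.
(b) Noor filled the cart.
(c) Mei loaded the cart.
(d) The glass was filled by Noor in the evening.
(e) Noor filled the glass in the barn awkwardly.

(a), (d)

(a) Entailed — 'Noor filled the glass' is causative; it entails the inchoative 'the glass filled'.
(b) Not entailed — Noor filled the glass, not the cart; the cart belongs to the loading event.
(c) Not entailed — 'was loading' is progressive on an accomplishment; it does not entail the completed 'loaded'.
(d) Entailed — dropping 'in the barn' leaves a sub-description the original still satisfies.
(e) Not entailed — 'awkwardly' adds information not in the original event.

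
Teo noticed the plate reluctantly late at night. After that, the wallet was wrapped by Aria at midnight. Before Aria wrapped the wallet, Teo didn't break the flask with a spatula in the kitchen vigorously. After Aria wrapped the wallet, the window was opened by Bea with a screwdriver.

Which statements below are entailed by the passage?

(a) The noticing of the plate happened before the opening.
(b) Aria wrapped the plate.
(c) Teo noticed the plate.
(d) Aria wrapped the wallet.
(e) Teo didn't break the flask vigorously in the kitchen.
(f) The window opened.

(a), (c), (d), (f)

(a) Entailed — the narrative places the noticing before the opening.
(b) Not entailed — Aria wrapped the wallet, not the plate; the plate belongs to the noticing event.
(c) Entailed — this follows by dropping conjuncts from the noticing event's description.
(d) Entailed — every conjunct here is already in the original wrapping event.
(e) Not entailed — dropping 'with a spatula' under negation is not valid — the original leaves open that Teo broke the flask some other way.
(f) Entailed — 'Bea opened the window' is causative; it entails the inchoative 'the window opened'.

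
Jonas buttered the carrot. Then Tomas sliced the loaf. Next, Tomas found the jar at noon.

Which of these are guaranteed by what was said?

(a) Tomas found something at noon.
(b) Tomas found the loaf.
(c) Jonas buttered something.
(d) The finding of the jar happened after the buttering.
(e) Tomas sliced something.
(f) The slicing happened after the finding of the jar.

(a) Entailed — every conjunct here is already in the original finding event.
(b) Not entailed — Tomas found the jar, not the loaf; the loaf belongs to the slicing event.
(c) Entailed — the original entails any weakening of itself; this just generalizes the patient.
(d) Entailed — the narrative places the buttering before the finding.
(e) Entailed — the original entails any weakening of itself; this just generalizes the patient.
(f) Not entailed — the narrative places the slicing before the finding, not after.

(a), (c), (d), (e)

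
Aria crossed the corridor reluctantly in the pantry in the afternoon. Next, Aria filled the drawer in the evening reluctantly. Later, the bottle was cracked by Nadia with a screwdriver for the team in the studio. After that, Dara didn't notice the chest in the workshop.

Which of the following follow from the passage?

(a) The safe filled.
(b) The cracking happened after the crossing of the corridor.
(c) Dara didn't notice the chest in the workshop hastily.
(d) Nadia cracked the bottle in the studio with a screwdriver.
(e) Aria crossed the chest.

(a) Not entailed — the drawer is what filled, not the safe.
(b) Entailed — the narrative places the crossing before the cracking.
(c) Entailed — under negation, adding a further restriction is entailed: if no such noticing event occurred, none occurred hastily either.
(d) Entailed — dropping 'for the team' leaves a sub-description the original still satisfies.
(e) Not entailed — Aria crossed the corridor, not the chest; the chest belongs to the noticing event.

(b), (c), (d)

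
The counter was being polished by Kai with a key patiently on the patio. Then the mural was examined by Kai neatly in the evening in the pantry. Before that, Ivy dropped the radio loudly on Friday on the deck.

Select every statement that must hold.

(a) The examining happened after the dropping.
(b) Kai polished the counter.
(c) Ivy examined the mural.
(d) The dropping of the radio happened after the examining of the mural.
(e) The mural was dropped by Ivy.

(a), (b)

(a) Entailed — the narrative places the dropping before the examining.
(b) Entailed — 'polish' is an activity; 'was polishing' entails that some polishing happened, so 'polished' holds.
(c) Not entailed — the passage has Kai examining the mural, not Ivy.
(d) Not entailed — the narrative places the dropping before the examining, not after.
(e) Not entailed — Ivy dropped the radio, not the mural; the mural belongs to the examining event.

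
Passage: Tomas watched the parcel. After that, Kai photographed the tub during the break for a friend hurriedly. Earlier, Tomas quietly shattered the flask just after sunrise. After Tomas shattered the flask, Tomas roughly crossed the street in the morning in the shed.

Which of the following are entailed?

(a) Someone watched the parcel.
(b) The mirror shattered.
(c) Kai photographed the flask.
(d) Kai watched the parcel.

(a) Entailed — the original entails any weakening of itself; this just generalizes the agent.
(b) Not entailed — the flask is what shattered, not the mirror.
(c) Not entailed — Kai photographed the tub, not the flask; the flask belongs to the shattering event.
(d) Not entailed — the passage has Tomas watching the parcel, not Kai.

(a)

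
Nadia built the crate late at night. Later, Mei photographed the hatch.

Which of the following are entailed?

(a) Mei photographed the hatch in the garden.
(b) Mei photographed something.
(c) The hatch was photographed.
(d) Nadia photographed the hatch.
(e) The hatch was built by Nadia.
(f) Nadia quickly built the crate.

(a) Not entailed — 'in the garden' adds information not in the original event.
(b) Entailed — this follows by dropping conjuncts from the photographing event's description.
(c) Entailed — the original entails any weakening of itself; this just generalizes the agent.
(d) Not entailed — the passage has Mei photographing the hatch, not Nadia.
(e) Not entailed — Nadia built the crate, not the hatch; the hatch belongs to the photographing event.
(f) Not entailed — 'quickly' adds information not in the original event.

(b), (c)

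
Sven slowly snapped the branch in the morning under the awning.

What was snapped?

the branch

'the branch' marks the patient of the snapping event.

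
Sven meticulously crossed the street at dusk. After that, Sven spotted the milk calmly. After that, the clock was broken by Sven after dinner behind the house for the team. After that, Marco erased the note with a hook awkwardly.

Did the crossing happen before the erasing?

The narrative orders the crossing before the erasing.

yes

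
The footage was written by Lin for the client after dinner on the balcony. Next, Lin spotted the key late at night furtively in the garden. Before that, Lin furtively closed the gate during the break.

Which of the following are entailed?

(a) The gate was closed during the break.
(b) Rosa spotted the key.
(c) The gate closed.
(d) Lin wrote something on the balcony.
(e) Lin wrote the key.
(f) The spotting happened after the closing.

(a) Entailed — this follows by dropping conjuncts from the closing event's description.
(b) Not entailed — the passage has Lin spotting the key, not Rosa.
(c) Entailed — 'Lin closed the gate' is causative; it entails the inchoative 'the gate closed'.
(d) Entailed — dropping 'after dinner', 'for the client' and generalizing the patient leaves a sub-description the original still satisfies.
(e) Not entailed — Lin wrote the footage, not the key; the key belongs to the spotting event.
(f) Entailed — the narrative places the closing before the spotting.

(a), (c), (d), (f)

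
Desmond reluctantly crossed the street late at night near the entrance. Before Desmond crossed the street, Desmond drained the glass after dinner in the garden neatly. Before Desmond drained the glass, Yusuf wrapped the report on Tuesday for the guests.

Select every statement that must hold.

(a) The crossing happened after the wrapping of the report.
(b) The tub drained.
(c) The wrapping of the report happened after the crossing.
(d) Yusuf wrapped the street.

(a) Entailed — the narrative places the wrapping before the crossing.
(b) Not entailed — the glass is what drained, not the tub.
(c) Not entailed — the narrative places the wrapping before the crossing, not after.
(d) Not entailed — Yusuf wrapped the report, not the street; the street belongs to the crossing event.

(a)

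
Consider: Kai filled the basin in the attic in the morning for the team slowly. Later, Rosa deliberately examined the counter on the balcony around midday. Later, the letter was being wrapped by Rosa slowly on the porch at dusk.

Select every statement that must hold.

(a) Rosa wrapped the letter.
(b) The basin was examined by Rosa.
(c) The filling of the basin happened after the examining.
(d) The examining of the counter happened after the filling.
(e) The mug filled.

(a) Not entailed — 'was wrapping' is progressive on an accomplishment; it does not entail the completed 'wrapped'.
(b) Not entailed — Rosa examined the counter, not the basin; the basin belongs to the filling event.
(c) Not entailed — the narrative places the filling before the examining, not after.
(d) Entailed — the narrative places the filling before the examining.
(e) Not entailed — the basin is what filled, not the mug.

(d)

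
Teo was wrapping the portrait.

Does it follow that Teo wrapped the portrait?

'was wrapping' is progressive; for an accomplishment like 'wrap the portrait', it doesn't entail completion.

no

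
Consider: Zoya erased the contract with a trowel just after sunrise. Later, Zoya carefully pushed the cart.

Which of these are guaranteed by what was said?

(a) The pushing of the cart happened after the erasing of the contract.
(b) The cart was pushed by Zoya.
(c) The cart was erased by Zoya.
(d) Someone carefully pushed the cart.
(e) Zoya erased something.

(a) Entailed — the narrative places the erasing before the pushing.
(b) Entailed — this follows by dropping conjuncts from the pushing event's description.
(c) Not entailed — Zoya erased the contract, not the cart; the cart belongs to the pushing event.
(d) Entailed — the original entails any weakening of itself; this just generalizes the agent.
(e) Entailed — this follows by dropping conjuncts from the erasing event's description.

(a), (b), (d), (e)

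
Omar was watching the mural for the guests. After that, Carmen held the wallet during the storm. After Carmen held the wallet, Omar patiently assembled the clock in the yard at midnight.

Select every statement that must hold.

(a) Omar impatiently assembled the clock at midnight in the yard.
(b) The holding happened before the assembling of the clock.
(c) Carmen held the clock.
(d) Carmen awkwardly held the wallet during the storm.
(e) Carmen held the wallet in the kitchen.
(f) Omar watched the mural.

(b), (f)

(a) Not entailed — 'impatiently' adds a manner not in (and inconsistent with) the original.
(b) Entailed — the narrative places the holding before the assembling.
(c) Not entailed — Carmen held the wallet, not the clock; the clock belongs to the assembling event.
(d) Not entailed — 'awkwardly' adds information not in the original event.
(e) Not entailed — 'in the kitchen' adds information not in the original event.
(f) Entailed — 'watch' is an activity; 'was watching' entails that some watching happened, so 'watched' holds.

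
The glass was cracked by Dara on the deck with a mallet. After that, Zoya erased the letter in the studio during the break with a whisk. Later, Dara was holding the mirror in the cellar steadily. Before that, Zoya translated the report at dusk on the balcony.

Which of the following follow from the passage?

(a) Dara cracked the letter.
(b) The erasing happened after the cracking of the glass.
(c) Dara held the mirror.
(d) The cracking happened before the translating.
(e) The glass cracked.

(b), (c), (e)

(a) Not entailed — Dara cracked the glass, not the letter; the letter belongs to the erasing event.
(b) Entailed — the narrative places the cracking before the erasing.
(c) Entailed — 'hold' is an activity; 'was holding' entails that some holding happened, so 'held' holds.
(d) Not entailed — the narrative doesn't order the cracking relative to the translating.
(e) Entailed — 'Dara cracked the glass' is causative; it entails the inchoative 'the glass cracked'.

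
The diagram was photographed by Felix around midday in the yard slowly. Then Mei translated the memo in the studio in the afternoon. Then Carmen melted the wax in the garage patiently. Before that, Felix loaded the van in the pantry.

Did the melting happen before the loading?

The narrative orders the loading before the melting.

no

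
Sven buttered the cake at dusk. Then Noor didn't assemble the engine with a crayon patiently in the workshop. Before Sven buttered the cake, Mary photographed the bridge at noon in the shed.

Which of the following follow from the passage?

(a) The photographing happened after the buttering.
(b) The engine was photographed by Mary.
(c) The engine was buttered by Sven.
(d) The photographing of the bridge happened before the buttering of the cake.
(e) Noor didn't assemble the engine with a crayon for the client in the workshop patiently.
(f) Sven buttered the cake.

(a) Not entailed — the narrative places the photographing before the buttering, not after.
(b) Not entailed — Mary photographed the bridge, not the engine; the engine belongs to the assembling event.
(c) Not entailed — Sven buttered the cake, not the engine; the engine belongs to the assembling event.
(d) Entailed — the narrative places the photographing before the buttering.
(e) Entailed — under negation, adding a further restriction is entailed: if no such assembling event occurred, none occurred for the client either.
(f) Entailed — dropping 'at dusk' leaves a sub-description the original still satisfies.

(d), (e), (f)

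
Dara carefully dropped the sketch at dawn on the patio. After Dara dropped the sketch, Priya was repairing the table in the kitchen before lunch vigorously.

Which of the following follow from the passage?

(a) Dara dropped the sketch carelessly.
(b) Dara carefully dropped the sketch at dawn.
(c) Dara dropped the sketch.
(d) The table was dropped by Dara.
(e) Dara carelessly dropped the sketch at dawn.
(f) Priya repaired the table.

(a) Not entailed — 'carelessly' adds a manner not in (and inconsistent with) the original.
(b) Entailed — every conjunct here is already in the original dropping event.
(c) Entailed — every conjunct here is already in the original dropping event.
(d) Not entailed — Dara dropped the sketch, not the table; the table belongs to the repairing event.
(e) Not entailed — 'carelessly' adds a manner not in (and inconsistent with) the original.
(f) Not entailed — 'was repairing' is progressive on an accomplishment; it does not entail the completed 'repaired'.

(b), (c)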